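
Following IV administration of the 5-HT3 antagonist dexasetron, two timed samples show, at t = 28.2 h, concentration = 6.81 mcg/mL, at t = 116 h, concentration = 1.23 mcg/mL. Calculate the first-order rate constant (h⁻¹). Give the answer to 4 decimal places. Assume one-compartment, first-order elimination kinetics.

k = ln(C₁/C₂) / (t₂ − t₁) = ln(6.81/1.23) / (116 − 28.2)
  = 1.711 / 87.80 = 0.01949 h⁻¹

0.0195 h⁻¹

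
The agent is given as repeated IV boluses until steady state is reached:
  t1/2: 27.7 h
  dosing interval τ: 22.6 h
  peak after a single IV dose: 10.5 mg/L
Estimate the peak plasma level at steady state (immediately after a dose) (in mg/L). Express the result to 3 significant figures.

k = ln2 / t½ = 0.693147 / 27.7 = 0.02502 h⁻¹
e^(−kτ) = e^(−0.02502 × 22.6) = 0.5681
Accumulation ratio R = 1 / (1 − e^(−kτ)) = 1 / (1 − 0.5681) = 2.315
Steady-state peak = C₀ × R = 10.5 × 2.315 = 24.31 mg/L

24.3 mg/L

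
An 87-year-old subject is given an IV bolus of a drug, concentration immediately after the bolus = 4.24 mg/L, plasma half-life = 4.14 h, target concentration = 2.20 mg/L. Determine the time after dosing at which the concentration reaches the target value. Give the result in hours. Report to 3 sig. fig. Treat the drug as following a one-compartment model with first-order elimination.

3.92 h

k = ln2 / t½ = 0.693147 / 4.14 = 0.1674 h⁻¹
t = ln(C₀ / C) / k = ln(4.240 / 2.20) / 0.1674
  = ln(1.927) / 0.1674 = 0.6560 / 0.1674 = 3.919 h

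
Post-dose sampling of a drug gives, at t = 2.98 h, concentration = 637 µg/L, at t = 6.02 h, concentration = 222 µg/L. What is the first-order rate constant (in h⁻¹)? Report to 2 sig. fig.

0.35 h⁻¹

k = ln(C₁/C₂) / (t₂ − t₁) = ln(637/222) / (6.02 − 2.98)
  = 1.054 / 3.040 = 0.3467 h⁻¹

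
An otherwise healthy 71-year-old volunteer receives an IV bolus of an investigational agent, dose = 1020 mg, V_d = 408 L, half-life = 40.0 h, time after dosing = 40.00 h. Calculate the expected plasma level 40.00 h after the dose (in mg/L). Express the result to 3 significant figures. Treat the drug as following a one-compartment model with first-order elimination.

C₀ = Dose / Vd = 1020 / 408 = 2.500 mg/L
k = ln2 / t½ = 0.693147 / 40.0 = 0.01733 h⁻¹
t / t½ = 40.00 / 40.0 = 1 half-lives
C = C₀ × (1/2)^1 = 2.500 × 0.5000 = 1.250 mg/L

1.25 mg/L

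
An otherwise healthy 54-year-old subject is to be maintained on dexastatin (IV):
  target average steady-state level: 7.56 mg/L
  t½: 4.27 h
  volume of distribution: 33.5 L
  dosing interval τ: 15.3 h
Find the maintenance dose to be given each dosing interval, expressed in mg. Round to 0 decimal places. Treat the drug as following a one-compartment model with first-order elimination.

k = ln2 / t½ = 0.693147 / 4.27 = 0.1623 h⁻¹
CL = k × Vd = 0.1623 × 33.5 = 5.437 L/h
At steady state, Dose/τ = Css × CL.
Dose = Css × CL × τ = 7.56 × 5.437 × 15.3 = 628.9 mg

629 mg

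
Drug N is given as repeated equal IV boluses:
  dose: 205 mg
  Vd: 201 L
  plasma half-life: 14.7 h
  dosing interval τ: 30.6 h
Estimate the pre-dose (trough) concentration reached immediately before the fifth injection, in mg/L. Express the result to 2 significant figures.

0.31 mg/L

C₀ per dose = Dose / Vd = 205 / 201 = 1.020 mg/L
k = ln2 / t½ = 0.693147 / 14.7 = 0.04715 h⁻¹
Fraction remaining after one interval: r = e^(−kτ) = e^(−0.04715 × 30.6) = 0.2363
Before dose 5, 4 doses have been given (aged 1τ, 2τ, 3τ, 4τ).
C_trough = C₀ × (r + r² + … + r^4) = C₀ × r(1−r^4)/(1−r)
        = 1.020 × 0.2363 × (1 − 0.003118) / (1 − 0.2363) = 0.3146 mg/L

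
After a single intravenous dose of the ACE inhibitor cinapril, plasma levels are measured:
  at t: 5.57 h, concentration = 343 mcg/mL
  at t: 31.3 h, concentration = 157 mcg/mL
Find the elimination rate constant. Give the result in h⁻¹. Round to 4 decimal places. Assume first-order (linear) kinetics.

k = ln(C₁/C₂) / (t₂ − t₁) = ln(343/157) / (31.3 − 5.57)
  = 0.7815 / 25.73 = 0.03037 h⁻¹

0.0304 h⁻¹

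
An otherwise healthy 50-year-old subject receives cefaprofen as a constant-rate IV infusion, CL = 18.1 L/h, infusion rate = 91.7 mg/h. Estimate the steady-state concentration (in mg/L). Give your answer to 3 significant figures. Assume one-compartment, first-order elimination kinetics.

At steady state Css = R₀ / CL = 91.7 / 18.10 = 5.066 mg/L

5.07 mg/L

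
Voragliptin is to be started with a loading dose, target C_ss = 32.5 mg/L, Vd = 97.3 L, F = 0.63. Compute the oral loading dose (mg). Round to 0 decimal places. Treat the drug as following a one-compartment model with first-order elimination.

5019 mg

LD = Css × Vd / F = 32.5 × 97.3 / 0.63 = 5019 mg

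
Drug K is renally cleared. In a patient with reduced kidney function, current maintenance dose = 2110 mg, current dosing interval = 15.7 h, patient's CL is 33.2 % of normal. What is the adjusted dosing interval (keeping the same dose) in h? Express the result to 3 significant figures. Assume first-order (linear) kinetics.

47.3 h

To keep the same average steady-state level, dosing rate must scale with clearance.
CL ratio = 33.2 / 100 = 0.3320
New interval (same dose) = 15.7 / 0.3320 = 47.29 h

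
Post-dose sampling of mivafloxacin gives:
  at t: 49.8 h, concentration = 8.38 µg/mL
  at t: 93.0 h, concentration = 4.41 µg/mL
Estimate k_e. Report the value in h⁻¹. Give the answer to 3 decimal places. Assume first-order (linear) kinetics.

0.015 h⁻¹

k = ln(C₁/C₂) / (t₂ − t₁) = ln(8.38/4.41) / (93.0 − 49.8)
  = 0.6420 / 43.20 = 0.01486 h⁻¹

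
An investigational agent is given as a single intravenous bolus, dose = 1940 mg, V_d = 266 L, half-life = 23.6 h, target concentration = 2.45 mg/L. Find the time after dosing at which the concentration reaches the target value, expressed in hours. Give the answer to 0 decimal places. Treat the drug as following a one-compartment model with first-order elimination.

C₀ = Dose / Vd = 1940 / 266 = 7.293 mg/L
k = ln2 / t½ = 0.693147 / 23.6 = 0.02937 h⁻¹
t = ln(C₀ / C) / k = ln(7.293 / 2.45) / 0.02937
  = ln(2.977) / 0.02937 = 1.091 / 0.02937 = 37.15 h

37 h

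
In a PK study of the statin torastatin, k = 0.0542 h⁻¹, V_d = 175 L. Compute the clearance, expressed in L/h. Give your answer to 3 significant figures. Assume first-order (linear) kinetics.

CL = k × Vd = 0.0542 × 175 = 9.485 L/h

9.49 L/h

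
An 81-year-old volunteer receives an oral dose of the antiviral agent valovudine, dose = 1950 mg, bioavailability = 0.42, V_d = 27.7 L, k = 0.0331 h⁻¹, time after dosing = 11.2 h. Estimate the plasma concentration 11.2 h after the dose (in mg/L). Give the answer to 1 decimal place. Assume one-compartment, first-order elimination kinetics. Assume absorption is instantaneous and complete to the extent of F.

20.4 mg/L

Amount reaching circulation = F × Dose = 0.42 × 1950 = 819.0 mg
C₀ = F·Dose / Vd = 819.0 / 27.7 = 29.57 mg/L
C = C₀ · e^(−k·t) = 29.57 × e^(−0.03310 × 11.2)
  = 29.57 × 0.6902 = 20.41 mg/L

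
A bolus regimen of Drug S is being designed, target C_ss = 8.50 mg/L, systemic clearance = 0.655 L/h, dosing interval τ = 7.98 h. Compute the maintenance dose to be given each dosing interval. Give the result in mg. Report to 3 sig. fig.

At steady state, Dose/τ = Css × CL.
Dose = Css × CL × τ = 8.50 × 0.6550 × 7.98 = 44.43 mg

44.4 mg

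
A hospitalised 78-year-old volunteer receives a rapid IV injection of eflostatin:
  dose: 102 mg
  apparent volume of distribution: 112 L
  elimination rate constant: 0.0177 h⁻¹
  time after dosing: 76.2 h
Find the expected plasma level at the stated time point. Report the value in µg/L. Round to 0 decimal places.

236 µg/L

C₀ = Dose / Vd = 102.0 / 112 = 0.9107 mg/L
C = C₀ · e^(−k·t) = 0.9107 × e^(−0.01770 × 76.2)
  = 0.9107 × 0.2596 = 0.2364 mg/L
Convert: 0.2364 mg/L × 1000 = 236.4 µg/L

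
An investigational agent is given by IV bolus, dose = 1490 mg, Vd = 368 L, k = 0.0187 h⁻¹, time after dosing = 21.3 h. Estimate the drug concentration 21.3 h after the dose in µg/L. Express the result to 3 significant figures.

C₀ = Dose / Vd = 1490 / 368 = 4.049 mg/L
C = C₀ · e^(−k·t) = 4.049 × e^(−0.01870 × 21.3)
  = 4.049 × 0.6715 = 2.719 mg/L
Convert: 2.719 mg/L × 1000 = 2719 µg/L

2720 µg/L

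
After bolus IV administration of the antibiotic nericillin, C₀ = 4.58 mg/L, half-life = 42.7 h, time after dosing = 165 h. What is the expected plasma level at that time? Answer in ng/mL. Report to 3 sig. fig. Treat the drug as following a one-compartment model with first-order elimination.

315 ng/mL

k = ln2 / t½ = 0.693147 / 42.7 = 0.01623 h⁻¹
C = C₀ · e^(−k·t) = 4.580 × e^(−0.01623 × 165)
  = 4.580 × 0.06870 = 0.3146 mg/L
Convert: 0.3146 mg/L × 1000 = 314.6 ng/mL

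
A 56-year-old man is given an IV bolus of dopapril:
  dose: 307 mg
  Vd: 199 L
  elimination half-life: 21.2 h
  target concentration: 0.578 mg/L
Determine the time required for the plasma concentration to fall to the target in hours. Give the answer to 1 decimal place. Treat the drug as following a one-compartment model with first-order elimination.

30.0 h

C₀ = Dose / Vd = 307.0 / 199 = 1.543 mg/L
k = ln2 / t½ = 0.693147 / 21.2 = 0.03270 h⁻¹
t = ln(C₀ / C) / k = ln(1.543 / 0.578) / 0.03270
  = ln(2.670) / 0.03270 = 0.9821 / 0.03270 = 30.03 h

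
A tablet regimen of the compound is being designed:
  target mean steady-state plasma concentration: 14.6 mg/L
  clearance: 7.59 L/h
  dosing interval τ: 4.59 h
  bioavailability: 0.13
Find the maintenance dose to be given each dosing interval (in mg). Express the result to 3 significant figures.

3910 mg

At steady state, F × (Dose/τ) = Css × CL.
Dose = Css × CL × τ / F = 14.6 × 7.590 × 4.59 / 0.13 = 3913 mg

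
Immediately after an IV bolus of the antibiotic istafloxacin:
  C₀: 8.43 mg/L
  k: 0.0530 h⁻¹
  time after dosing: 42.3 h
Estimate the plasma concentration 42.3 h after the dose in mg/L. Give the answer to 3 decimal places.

0.896 mg/L

C = C₀ · e^(−k·t) = 8.430 × e^(−0.05300 × 42.3)
  = 8.430 × 0.1063 = 0.8961 mg/L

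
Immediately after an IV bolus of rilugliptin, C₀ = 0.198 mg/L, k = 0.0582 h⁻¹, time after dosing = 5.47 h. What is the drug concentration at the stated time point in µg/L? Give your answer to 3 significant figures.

C = C₀ · e^(−k·t) = 0.1980 × e^(−0.05820 × 5.47)
  = 0.1980 × 0.7273 = 0.1440 mg/L
Convert: 0.1440 mg/L × 1000 = 144.0 µg/L

144 µg/L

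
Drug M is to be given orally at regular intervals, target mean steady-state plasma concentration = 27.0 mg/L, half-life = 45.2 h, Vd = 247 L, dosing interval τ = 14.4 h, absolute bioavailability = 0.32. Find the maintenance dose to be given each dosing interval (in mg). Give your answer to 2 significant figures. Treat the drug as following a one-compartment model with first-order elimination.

k = ln2 / t½ = 0.693147 / 45.2 = 0.01534 h⁻¹
CL = k × Vd = 0.01534 × 247 = 3.789 L/h
At steady state, F × (Dose/τ) = Css × CL.
Dose = Css × CL × τ / F = 27.0 × 3.789 × 14.4 / 0.32 = 4604 mg

4600 mg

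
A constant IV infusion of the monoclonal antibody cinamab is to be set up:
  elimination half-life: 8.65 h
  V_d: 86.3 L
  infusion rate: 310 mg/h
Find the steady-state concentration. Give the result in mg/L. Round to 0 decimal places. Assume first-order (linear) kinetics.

k = ln2 / t½ = 0.693147 / 8.65 = 0.08013 h⁻¹
CL = k × Vd = 0.08013 × 86.3 = 6.915 L/h
At steady state Css = R₀ / CL = 310 / 6.915 = 44.83 mg/L

45 mg/L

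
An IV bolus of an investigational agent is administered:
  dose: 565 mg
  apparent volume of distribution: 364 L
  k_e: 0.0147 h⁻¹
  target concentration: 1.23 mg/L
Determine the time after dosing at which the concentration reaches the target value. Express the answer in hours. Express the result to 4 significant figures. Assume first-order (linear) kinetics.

15.83 h

C₀ = Dose / Vd = 565.0 / 364 = 1.552 mg/L
t = ln(C₀ / C) / k = ln(1.552 / 1.23) / 0.01470
  = ln(1.262) / 0.01470 = 0.2327 / 0.01470 = 15.83 h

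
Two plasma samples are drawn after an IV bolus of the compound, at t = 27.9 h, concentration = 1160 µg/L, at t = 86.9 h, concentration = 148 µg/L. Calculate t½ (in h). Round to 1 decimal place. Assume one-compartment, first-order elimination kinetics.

k = ln(C₁/C₂) / (t₂ − t₁) = ln(1160/148) / (86.9 − 27.9)
  = 2.059 / 59.00 = 0.03490 h⁻¹
t½ = ln2 / k = 0.693147 / 0.03490 = 19.86 h

19.9 h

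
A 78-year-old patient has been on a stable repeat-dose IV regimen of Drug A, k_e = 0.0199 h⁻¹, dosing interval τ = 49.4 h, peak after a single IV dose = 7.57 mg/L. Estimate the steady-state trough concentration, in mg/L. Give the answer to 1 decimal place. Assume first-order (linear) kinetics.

e^(−kτ) = e^(−0.01990 × 49.4) = 0.3742
Accumulation ratio R = 1 / (1 − e^(−kτ)) = 1 / (1 − 0.3742) = 1.598
Steady-state trough = C₀ × R × e^(−kτ) = 7.57 × 1.598 × 0.3742 = 4.527 mg/L

4.5 mg/L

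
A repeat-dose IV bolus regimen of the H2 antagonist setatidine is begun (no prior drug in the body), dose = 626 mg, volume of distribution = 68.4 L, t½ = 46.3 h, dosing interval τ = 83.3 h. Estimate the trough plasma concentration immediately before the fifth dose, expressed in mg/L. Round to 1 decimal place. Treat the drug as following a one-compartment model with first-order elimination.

3.7 mg/L

C₀ per dose = Dose / Vd = 626 / 68.4 = 9.152 mg/L
k = ln2 / t½ = 0.693147 / 46.3 = 0.01497 h⁻¹
Fraction remaining after one interval: r = e^(−kτ) = e^(−0.01497 × 83.3) = 0.2874
Before dose 5, 4 doses have been given (aged 1τ, 2τ, 3τ, 4τ).
C_trough = C₀ × (r + r² + … + r^4) = C₀ × r(1−r^4)/(1−r)
        = 9.152 × 0.2874 × (1 − 0.006823) / (1 − 0.2874) = 3.666 mg/L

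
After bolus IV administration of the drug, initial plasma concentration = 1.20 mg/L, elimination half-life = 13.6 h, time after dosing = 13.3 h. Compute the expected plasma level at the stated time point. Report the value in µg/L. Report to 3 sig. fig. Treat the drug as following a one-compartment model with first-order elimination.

609 µg/L

k = ln2 / t½ = 0.693147 / 13.6 = 0.05097 h⁻¹
C = C₀ · e^(−k·t) = 1.200 × e^(−0.05097 × 13.3)
  = 1.200 × 0.5077 = 0.6092 mg/L
Convert: 0.6092 mg/L × 1000 = 609.2 µg/L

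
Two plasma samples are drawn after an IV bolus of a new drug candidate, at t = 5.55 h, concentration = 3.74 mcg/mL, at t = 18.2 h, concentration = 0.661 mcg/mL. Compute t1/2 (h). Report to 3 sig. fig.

5.06 h

k = ln(C₁/C₂) / (t₂ − t₁) = ln(3.74/0.661) / (18.2 − 5.55)
  = 1.733 / 12.65 = 0.1370 h⁻¹
t½ = ln2 / k = 0.693147 / 0.1370 = 5.059 h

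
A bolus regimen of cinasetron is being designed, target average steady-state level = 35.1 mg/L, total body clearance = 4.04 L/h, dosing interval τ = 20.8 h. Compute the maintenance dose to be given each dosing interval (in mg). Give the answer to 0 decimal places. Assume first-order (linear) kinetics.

At steady state, Dose/τ = Css × CL.
Dose = Css × CL × τ = 35.1 × 4.040 × 20.8 = 2950 mg

2950 mg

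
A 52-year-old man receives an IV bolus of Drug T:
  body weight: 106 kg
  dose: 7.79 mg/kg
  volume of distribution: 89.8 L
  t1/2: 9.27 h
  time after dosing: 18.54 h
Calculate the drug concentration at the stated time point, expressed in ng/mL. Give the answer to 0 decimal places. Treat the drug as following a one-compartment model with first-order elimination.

Total dose = 7.79 × 106 = 825.7 mg
C₀ = Dose / Vd = 825.7 / 89.8 = 9.195 mg/L
k = ln2 / t½ = 0.693147 / 9.27 = 0.07477 h⁻¹
t / t½ = 18.54 / 9.27 = 2 half-lives
C = C₀ × (1/2)^2 = 9.195 × 0.2500 = 2.299 mg/L
Convert: 2.299 mg/L × 1000 = 2299 ng/mL

2299 ng/mL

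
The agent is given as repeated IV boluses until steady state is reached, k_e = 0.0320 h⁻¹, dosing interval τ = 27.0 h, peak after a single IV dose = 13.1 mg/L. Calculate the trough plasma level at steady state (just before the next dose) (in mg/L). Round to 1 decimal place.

e^(−kτ) = e^(−0.03200 × 27.0) = 0.4215
Accumulation ratio R = 1 / (1 − e^(−kτ)) = 1 / (1 − 0.4215) = 1.729
Steady-state trough = C₀ × R × e^(−kτ) = 13.1 × 1.729 × 0.4215 = 9.547 mg/L

9.5 mg/L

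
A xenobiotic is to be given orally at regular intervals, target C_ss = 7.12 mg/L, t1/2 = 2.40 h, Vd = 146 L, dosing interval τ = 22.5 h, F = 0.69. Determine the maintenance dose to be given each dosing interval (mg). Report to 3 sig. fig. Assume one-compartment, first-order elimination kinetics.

9790 mg

k = ln2 / t½ = 0.693147 / 2.40 = 0.2888 h⁻¹
CL = k × Vd = 0.2888 × 146 = 42.16 L/h
At steady state, F × (Dose/τ) = Css × CL.
Dose = Css × CL × τ / F = 7.12 × 42.16 × 22.5 / 0.69 = 9788 mg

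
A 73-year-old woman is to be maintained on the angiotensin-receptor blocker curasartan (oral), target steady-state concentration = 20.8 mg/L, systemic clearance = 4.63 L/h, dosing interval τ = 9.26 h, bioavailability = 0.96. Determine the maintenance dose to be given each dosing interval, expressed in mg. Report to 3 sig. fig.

At steady state, F × (Dose/τ) = Css × CL.
Dose = Css × CL × τ / F = 20.8 × 4.630 × 9.26 / 0.96 = 928.9 mg

929 mg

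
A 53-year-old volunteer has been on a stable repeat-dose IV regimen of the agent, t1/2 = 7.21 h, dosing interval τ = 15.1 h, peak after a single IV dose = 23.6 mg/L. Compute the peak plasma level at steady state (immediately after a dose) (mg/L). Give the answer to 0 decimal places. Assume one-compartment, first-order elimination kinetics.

31 mg/L

k = ln2 / t½ = 0.693147 / 7.21 = 0.09614 h⁻¹
e^(−kτ) = e^(−0.09614 × 15.1) = 0.2342
Accumulation ratio R = 1 / (1 − e^(−kτ)) = 1 / (1 − 0.2342) = 1.306
Steady-state peak = C₀ × R = 23.6 × 1.306 = 30.82 mg/L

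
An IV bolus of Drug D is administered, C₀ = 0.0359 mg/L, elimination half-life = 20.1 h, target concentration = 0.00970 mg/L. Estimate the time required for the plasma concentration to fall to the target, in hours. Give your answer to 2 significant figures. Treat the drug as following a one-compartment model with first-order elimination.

k = ln2 / t½ = 0.693147 / 20.1 = 0.03448 h⁻¹
t = ln(C₀ / C) / k = ln(0.03590 / 0.00970) / 0.03448
  = ln(3.701) / 0.03448 = 1.309 / 0.03448 = 37.96 h

38 h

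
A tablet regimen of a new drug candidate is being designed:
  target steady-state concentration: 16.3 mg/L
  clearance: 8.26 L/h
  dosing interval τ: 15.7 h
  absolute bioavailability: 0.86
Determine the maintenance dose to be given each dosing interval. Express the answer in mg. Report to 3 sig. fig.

At steady state, F × (Dose/τ) = Css × CL.
Dose = Css × CL × τ / F = 16.3 × 8.260 × 15.7 / 0.86 = 2458 mg

2460 mg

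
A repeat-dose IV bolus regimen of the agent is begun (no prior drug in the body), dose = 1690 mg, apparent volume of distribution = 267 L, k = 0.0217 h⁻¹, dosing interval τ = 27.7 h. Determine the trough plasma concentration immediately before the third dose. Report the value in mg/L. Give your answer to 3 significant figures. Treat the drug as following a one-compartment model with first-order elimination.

C₀ per dose = Dose / Vd = 1690 / 267 = 6.330 mg/L
Fraction remaining after one interval: r = e^(−kτ) = e^(−0.02170 × 27.7) = 0.5482
Before dose 3, 2 doses have been given (aged 1τ, 2τ).
C_trough = C₀ × (r + r²) = 6.330 × (0.5482 + 0.3005) = 5.372 mg/L

5.37 mg/L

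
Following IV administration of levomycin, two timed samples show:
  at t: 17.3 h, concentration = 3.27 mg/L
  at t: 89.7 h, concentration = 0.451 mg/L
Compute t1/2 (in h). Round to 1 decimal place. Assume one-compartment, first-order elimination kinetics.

k = ln(C₁/C₂) / (t₂ − t₁) = ln(3.27/0.451) / (89.7 − 17.3)
  = 1.981 / 72.40 = 0.02736 h⁻¹
t½ = ln2 / k = 0.693147 / 0.02736 = 25.33 h

25.3 h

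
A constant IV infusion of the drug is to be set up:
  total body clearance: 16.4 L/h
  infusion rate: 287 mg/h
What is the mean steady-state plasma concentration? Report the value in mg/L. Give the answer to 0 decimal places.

18 mg/L

At steady state Css = R₀ / CL = 287 / 16.40 = 17.50 mg/L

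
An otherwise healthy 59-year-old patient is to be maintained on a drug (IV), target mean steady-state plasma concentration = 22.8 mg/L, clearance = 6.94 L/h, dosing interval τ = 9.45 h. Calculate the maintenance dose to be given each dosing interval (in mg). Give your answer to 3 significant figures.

1500 mg

At steady state, Dose/τ = Css × CL.
Dose = Css × CL × τ = 22.8 × 6.940 × 9.45 = 1495 mg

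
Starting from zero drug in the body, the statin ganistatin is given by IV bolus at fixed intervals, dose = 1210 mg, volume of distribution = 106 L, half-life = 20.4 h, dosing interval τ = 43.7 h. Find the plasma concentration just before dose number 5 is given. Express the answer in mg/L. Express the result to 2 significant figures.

C₀ per dose = Dose / Vd = 1210 / 106 = 11.42 mg/L
k = ln2 / t½ = 0.693147 / 20.4 = 0.03398 h⁻¹
Fraction remaining after one interval: r = e^(−kτ) = e^(−0.03398 × 43.7) = 0.2265
Before dose 5, 4 doses have been given (aged 1τ, 2τ, 3τ, 4τ).
C_trough = C₀ × (r + r² + … + r^4) = C₀ × r(1−r^4)/(1−r)
        = 11.42 × 0.2265 × (1 − 0.002632) / (1 − 0.2265) = 3.335 mg/L

3.3 mg/L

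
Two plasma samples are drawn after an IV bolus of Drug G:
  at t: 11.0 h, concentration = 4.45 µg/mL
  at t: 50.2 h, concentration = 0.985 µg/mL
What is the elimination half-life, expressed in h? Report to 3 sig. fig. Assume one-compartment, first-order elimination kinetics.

k = ln(C₁/C₂) / (t₂ − t₁) = ln(4.45/0.985) / (50.2 − 11.0)
  = 1.508 / 39.20 = 0.03847 h⁻¹
t½ = ln2 / k = 0.693147 / 0.03847 = 18.02 h

18.0 h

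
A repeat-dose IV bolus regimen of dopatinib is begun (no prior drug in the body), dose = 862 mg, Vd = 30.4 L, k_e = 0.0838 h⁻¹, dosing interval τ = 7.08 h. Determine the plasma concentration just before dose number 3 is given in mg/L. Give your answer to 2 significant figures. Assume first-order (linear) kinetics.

24 mg/L

C₀ per dose = Dose / Vd = 862 / 30.4 = 28.36 mg/L
Fraction remaining after one interval: r = e^(−kτ) = e^(−0.08380 × 7.08) = 0.5525
Before dose 3, 2 doses have been given (aged 1τ, 2τ).
C_trough = C₀ × (r + r²) = 28.36 × (0.5525 + 0.3053) = 24.33 mg/L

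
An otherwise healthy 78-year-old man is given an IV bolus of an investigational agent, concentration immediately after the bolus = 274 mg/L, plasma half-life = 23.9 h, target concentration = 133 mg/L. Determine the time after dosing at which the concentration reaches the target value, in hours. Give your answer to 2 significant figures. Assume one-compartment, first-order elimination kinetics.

k = ln2 / t½ = 0.693147 / 23.9 = 0.02900 h⁻¹
t = ln(C₀ / C) / k = ln(274.0 / 133) / 0.02900
  = ln(2.060) / 0.02900 = 0.7227 / 0.02900 = 24.92 h

25 h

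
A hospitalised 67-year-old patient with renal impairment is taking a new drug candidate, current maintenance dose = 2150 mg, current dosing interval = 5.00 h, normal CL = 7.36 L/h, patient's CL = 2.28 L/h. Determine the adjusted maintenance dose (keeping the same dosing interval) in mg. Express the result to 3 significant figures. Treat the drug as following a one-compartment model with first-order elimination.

666 mg

To keep the same average steady-state level, dosing rate must scale with clearance.
CL ratio = 2.28 / 7.36 = 0.3098
New dose (same interval) = 2150 × 0.3098 = 666.1 mg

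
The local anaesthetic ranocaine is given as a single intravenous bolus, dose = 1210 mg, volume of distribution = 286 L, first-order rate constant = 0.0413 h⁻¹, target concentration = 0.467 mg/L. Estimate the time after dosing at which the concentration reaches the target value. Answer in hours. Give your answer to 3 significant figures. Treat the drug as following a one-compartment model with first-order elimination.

53.4 h

C₀ = Dose / Vd = 1210 / 286 = 4.231 mg/L
t = ln(C₀ / C) / k = ln(4.231 / 0.467) / 0.04130
  = ln(9.060) / 0.04130 = 2.204 / 0.04130 = 53.37 h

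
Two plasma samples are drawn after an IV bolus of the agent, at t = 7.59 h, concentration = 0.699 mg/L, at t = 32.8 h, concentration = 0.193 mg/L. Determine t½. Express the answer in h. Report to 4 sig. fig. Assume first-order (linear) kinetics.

k = ln(C₁/C₂) / (t₂ − t₁) = ln(0.699/0.193) / (32.8 − 7.59)
  = 1.287 / 25.21 = 0.05105 h⁻¹
t½ = ln2 / k = 0.693147 / 0.05105 = 13.58 h

13.58 h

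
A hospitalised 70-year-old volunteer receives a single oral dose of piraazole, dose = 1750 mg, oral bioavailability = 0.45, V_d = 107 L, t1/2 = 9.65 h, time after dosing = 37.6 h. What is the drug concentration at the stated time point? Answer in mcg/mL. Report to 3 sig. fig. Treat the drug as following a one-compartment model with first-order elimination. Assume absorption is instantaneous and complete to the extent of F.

Amount reaching circulation = F × Dose = 0.45 × 1750 = 787.5 mg
C₀ = F·Dose / Vd = 787.5 / 107 = 7.360 mg/L
k = ln2 / t½ = 0.693147 / 9.65 = 0.07183 h⁻¹
C = C₀ · e^(−k·t) = 7.360 × e^(−0.07183 × 37.6)
  = 7.360 × 0.06715 = 0.4942 mg/L
(0.4942 mg/L = 0.4942 mcg/mL)

0.494 mcg/mL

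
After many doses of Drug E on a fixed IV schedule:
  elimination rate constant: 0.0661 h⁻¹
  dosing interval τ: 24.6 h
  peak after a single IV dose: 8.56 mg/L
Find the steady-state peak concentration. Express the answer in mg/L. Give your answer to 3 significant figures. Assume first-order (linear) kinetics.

10.7 mg/L

e^(−kτ) = e^(−0.06610 × 24.6) = 0.1967
Accumulation ratio R = 1 / (1 − e^(−kτ)) = 1 / (1 − 0.1967) = 1.245
Steady-state peak = C₀ × R = 8.56 × 1.245 = 10.66 mg/L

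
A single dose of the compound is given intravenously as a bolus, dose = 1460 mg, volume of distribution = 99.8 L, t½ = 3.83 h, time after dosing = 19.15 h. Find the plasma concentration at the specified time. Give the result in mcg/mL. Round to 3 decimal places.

C₀ = Dose / Vd = 1460 / 99.8 = 14.63 mg/L
k = ln2 / t½ = 0.693147 / 3.83 = 0.1810 h⁻¹
t / t½ = 19.15 / 3.83 = 5 half-lives
C = C₀ × (1/2)^5 = 14.63 × 0.03125 = 0.4572 mg/L
(0.4572 mg/L = 0.4572 mcg/mL)

0.457 mcg/mL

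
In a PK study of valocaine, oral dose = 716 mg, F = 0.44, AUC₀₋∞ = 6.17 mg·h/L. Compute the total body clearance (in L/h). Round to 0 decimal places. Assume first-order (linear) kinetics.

CL = F·Dose / AUC = 0.44 × 716 / 6.17 = 51.06 L/h

51 L/h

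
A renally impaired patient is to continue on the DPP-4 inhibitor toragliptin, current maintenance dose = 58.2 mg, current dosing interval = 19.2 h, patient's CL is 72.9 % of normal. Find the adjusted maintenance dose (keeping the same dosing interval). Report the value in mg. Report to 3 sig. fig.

42.4 mg

To keep the same average steady-state level, dosing rate must scale with clearance.
CL ratio = 72.9 / 100 = 0.7290
New dose (same interval) = 58.2 × 0.7290 = 42.43 mg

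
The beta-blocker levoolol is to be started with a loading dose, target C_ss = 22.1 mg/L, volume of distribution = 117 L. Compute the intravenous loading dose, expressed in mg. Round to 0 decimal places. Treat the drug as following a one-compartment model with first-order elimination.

2586 mg

LD = Css × Vd = 22.1 × 117 = 2586 mg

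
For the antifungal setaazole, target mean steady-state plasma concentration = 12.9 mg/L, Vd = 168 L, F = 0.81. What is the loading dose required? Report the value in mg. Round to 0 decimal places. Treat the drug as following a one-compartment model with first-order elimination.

2676 mg

LD = Css × Vd / F = 12.9 × 168 / 0.81 = 2676 mg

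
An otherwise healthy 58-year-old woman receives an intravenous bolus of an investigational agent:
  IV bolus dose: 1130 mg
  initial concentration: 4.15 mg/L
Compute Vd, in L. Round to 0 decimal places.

Vd = Dose / C₀ = 1130 / 4.15 = 272.3 L

272 L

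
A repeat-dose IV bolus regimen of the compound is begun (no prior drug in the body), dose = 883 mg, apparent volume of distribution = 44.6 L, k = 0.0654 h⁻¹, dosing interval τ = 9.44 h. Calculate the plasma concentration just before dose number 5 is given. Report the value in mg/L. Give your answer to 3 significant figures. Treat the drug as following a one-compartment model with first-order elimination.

21.2 mg/L

C₀ per dose = Dose / Vd = 883 / 44.6 = 19.80 mg/L
Fraction remaining after one interval: r = e^(−kτ) = e^(−0.06540 × 9.44) = 0.5394
Before dose 5, 4 doses have been given (aged 1τ, 2τ, 3τ, 4τ).
C_trough = C₀ × (r + r² + … + r^4) = C₀ × r(1−r^4)/(1−r)
        = 19.80 × 0.5394 × (1 − 0.08465) / (1 − 0.5394) = 21.22 mg/L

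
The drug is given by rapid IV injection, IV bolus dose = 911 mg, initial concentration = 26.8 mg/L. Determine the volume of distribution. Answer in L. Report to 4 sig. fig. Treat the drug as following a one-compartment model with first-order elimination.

Vd = Dose / C₀ = 911.0 / 26.8 = 33.99 L

33.99 L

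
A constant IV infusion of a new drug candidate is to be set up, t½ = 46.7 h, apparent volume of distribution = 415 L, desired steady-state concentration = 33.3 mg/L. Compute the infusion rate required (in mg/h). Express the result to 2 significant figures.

210 mg/h

k = ln2 / t½ = 0.693147 / 46.7 = 0.01484 h⁻¹
CL = k × Vd = 0.01484 × 415 = 6.159 L/h
At steady state, infusion rate R₀ = Css × CL = 33.3 × 6.159 = 205.1 mg/h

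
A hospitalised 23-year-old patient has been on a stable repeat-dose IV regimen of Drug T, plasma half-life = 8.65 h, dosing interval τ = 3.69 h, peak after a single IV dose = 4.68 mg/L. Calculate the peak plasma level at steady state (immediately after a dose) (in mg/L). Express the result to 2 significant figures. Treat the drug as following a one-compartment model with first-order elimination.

k = ln2 / t½ = 0.693147 / 8.65 = 0.08013 h⁻¹
e^(−kτ) = e^(−0.08013 × 3.69) = 0.7440
Accumulation ratio R = 1 / (1 − e^(−kτ)) = 1 / (1 − 0.7440) = 3.906
Steady-state peak = C₀ × R = 4.68 × 3.906 = 18.28 mg/L

18 mg/L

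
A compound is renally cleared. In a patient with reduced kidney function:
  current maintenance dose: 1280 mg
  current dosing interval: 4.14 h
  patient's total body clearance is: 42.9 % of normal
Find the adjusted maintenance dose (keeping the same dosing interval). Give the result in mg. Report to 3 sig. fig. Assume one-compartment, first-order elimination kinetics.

To keep the same average steady-state level, dosing rate must scale with clearance.
CL ratio = 42.9 / 100 = 0.4290
New dose (same interval) = 1280 × 0.4290 = 549.1 mg

549 mg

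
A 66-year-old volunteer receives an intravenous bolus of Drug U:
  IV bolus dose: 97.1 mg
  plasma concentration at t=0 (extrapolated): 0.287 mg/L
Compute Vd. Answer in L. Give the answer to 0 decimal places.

338 L

Vd = Dose / C₀ = 97.10 / 0.287 = 338.3 L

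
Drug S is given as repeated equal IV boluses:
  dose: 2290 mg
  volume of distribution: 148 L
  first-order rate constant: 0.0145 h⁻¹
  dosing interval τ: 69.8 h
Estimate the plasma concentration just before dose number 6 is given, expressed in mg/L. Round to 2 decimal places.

C₀ per dose = Dose / Vd = 2290 / 148 = 15.47 mg/L
Fraction remaining after one interval: r = e^(−kτ) = e^(−0.01450 × 69.8) = 0.3635
Before dose 6, 5 doses have been given (aged 1τ, 2τ, 3τ, 4τ, 5τ).
C_trough = C₀ × (r + r² + … + r^5) = C₀ × r(1−r^5)/(1−r)
        = 15.47 × 0.3635 × (1 − 0.006346) / (1 − 0.3635) = 8.779 mg/L

8.78 mg/L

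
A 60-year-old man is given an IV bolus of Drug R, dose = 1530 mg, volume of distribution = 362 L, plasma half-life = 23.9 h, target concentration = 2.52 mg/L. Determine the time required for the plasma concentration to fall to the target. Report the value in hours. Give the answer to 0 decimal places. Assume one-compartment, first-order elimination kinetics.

18 h

C₀ = Dose / Vd = 1530 / 362 = 4.227 mg/L
k = ln2 / t½ = 0.693147 / 23.9 = 0.02900 h⁻¹
t = ln(C₀ / C) / k = ln(4.227 / 2.52) / 0.02900
  = ln(1.677) / 0.02900 = 0.5170 / 0.02900 = 17.83 h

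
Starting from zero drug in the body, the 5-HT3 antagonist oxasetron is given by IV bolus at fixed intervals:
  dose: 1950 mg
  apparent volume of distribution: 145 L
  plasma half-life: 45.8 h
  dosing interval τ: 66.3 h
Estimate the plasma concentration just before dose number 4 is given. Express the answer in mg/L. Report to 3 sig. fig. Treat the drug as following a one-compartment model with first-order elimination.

7.40 mg/L

C₀ per dose = Dose / Vd = 1950 / 145 = 13.45 mg/L
k = ln2 / t½ = 0.693147 / 45.8 = 0.01513 h⁻¹
Fraction remaining after one interval: r = e^(−kτ) = e^(−0.01513 × 66.3) = 0.3667
Before dose 4, 3 doses have been given (aged 1τ, 2τ, 3τ).
C_trough = C₀ × (r + r² + … + r^3) = C₀ × r(1−r^3)/(1−r)
        = 13.45 × 0.3667 × (1 − 0.04931) / (1 − 0.3667) = 7.404 mg/L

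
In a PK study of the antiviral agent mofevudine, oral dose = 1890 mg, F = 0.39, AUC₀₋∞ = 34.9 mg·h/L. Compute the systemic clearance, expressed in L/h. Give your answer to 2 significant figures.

CL = F·Dose / AUC = 0.39 × 1890 / 34.9 = 21.12 L/h

21 L/h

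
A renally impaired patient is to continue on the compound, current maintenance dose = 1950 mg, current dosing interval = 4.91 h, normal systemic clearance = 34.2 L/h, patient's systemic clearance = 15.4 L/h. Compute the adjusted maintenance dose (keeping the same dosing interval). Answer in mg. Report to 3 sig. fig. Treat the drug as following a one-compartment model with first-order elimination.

878 mg

To keep the same average steady-state level, dosing rate must scale with clearance.
CL ratio = 15.4 / 34.2 = 0.4503
New dose (same interval) = 1950 × 0.4503 = 878.1 mg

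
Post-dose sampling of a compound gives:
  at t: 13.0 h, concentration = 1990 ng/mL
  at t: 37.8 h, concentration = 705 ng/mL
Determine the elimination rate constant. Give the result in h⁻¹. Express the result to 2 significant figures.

k = ln(C₁/C₂) / (t₂ − t₁) = ln(1990/705) / (37.8 − 13.0)
  = 1.038 / 24.80 = 0.04185 h⁻¹

0.042 h⁻¹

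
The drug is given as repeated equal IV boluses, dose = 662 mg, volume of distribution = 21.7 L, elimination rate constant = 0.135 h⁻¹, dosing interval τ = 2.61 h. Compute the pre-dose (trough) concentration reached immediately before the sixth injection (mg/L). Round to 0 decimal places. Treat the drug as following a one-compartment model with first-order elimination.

60 mg/L

C₀ per dose = Dose / Vd = 662 / 21.7 = 30.51 mg/L
Fraction remaining after one interval: r = e^(−kτ) = e^(−0.1350 × 2.61) = 0.7030
Before dose 6, 5 doses have been given (aged 1τ, 2τ, 3τ, 4τ, 5τ).
C_trough = C₀ × (r + r² + … + r^5) = C₀ × r(1−r^5)/(1−r)
        = 30.51 × 0.7030 × (1 − 0.1717) / (1 − 0.7030) = 59.82 mg/L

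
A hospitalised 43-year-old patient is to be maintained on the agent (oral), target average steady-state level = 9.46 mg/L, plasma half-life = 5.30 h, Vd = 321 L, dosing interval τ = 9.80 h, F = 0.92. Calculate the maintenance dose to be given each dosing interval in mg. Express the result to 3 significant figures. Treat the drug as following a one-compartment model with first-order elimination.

4230 mg

k = ln2 / t½ = 0.693147 / 5.30 = 0.1308 h⁻¹
CL = k × Vd = 0.1308 × 321 = 41.99 L/h
At steady state, F × (Dose/τ) = Css × CL.
Dose = Css × CL × τ / F = 9.46 × 41.99 × 9.80 / 0.92 = 4231 mg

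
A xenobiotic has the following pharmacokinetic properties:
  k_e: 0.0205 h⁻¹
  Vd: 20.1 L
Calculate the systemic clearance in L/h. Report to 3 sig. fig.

0.412 L/h

CL = k × Vd = 0.0205 × 20.1 = 0.4121 L/h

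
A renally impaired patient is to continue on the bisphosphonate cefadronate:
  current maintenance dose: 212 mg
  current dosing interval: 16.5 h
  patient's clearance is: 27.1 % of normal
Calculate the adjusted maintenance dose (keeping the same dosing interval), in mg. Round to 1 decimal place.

To keep the same average steady-state level, dosing rate must scale with clearance.
CL ratio = 27.1 / 100 = 0.2710
New dose (same interval) = 212 × 0.2710 = 57.45 mg

57.5 mg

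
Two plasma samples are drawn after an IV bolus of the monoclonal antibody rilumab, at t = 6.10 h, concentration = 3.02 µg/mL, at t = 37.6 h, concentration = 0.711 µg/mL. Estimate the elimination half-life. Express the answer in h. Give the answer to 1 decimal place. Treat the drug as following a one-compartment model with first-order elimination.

15.1 h

k = ln(C₁/C₂) / (t₂ − t₁) = ln(3.02/0.711) / (37.6 − 6.10)
  = 1.446 / 31.50 = 0.04590 h⁻¹
t½ = ln2 / k = 0.693147 / 0.04590 = 15.10 h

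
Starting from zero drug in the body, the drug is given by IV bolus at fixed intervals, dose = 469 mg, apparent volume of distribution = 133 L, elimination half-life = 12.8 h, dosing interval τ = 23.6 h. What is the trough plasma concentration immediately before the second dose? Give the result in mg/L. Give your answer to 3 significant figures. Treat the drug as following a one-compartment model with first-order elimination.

0.982 mg/L

C₀ per dose = Dose / Vd = 469 / 133 = 3.526 mg/L
k = ln2 / t½ = 0.693147 / 12.8 = 0.05415 h⁻¹
Fraction remaining after one interval: r = e^(−kτ) = e^(−0.05415 × 23.6) = 0.2786
Before dose 2, 1 dose has been given (aged 1τ).
C_trough = C₀ × r = 3.526 × 0.2786 = 0.9823 mg/L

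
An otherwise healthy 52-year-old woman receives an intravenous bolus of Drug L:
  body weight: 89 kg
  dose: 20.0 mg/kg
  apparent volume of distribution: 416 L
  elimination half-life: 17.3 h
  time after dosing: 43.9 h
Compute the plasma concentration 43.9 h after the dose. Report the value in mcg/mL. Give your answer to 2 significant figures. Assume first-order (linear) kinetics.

0.74 mcg/mL

Total dose = 20.0 × 89 = 1780 mg
C₀ = Dose / Vd = 1780 / 416 = 4.279 mg/L
k = ln2 / t½ = 0.693147 / 17.3 = 0.04007 h⁻¹
C = C₀ · e^(−k·t) = 4.279 × e^(−0.04007 × 43.9)
  = 4.279 × 0.1722 = 0.7368 mg/L
(0.7368 mg/L = 0.7368 mcg/mL)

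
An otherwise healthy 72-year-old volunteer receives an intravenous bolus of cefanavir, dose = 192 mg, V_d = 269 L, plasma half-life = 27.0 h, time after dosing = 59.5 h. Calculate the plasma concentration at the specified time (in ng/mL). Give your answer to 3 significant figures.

155 ng/mL

C₀ = Dose / Vd = 192.0 / 269 = 0.7138 mg/L
k = ln2 / t½ = 0.693147 / 27.0 = 0.02567 h⁻¹
C = C₀ · e^(−k·t) = 0.7138 × e^(−0.02567 × 59.5)
  = 0.7138 × 0.2171 = 0.1550 mg/L
Convert: 0.1550 mg/L × 1000 = 155.0 ng/mL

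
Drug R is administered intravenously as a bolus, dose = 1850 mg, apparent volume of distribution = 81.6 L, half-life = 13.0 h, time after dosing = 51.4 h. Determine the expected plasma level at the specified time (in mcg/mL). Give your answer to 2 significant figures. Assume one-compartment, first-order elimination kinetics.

1.5 mcg/mL

C₀ = Dose / Vd = 1850 / 81.6 = 22.67 mg/L
k = ln2 / t½ = 0.693147 / 13.0 = 0.05332 h⁻¹
C = C₀ · e^(−k·t) = 22.67 × e^(−0.05332 × 51.4)
  = 22.67 × 0.06453 = 1.463 mg/L
(1.463 mg/L = 1.463 mcg/mL)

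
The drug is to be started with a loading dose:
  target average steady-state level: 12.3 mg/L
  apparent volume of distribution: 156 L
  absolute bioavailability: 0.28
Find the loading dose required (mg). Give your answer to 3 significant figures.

LD = Css × Vd / F = 12.3 × 156 / 0.28 = 6853 mg

6850 mg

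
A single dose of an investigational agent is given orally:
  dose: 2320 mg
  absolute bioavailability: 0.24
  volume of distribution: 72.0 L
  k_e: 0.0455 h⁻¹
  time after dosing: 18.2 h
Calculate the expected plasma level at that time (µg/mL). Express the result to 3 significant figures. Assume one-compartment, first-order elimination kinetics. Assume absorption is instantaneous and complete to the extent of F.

3.38 µg/mL

Amount reaching circulation = F × Dose = 0.24 × 2320 = 556.8 mg
C₀ = F·Dose / Vd = 556.8 / 72.0 = 7.733 mg/L
C = C₀ · e^(−k·t) = 7.733 × e^(−0.04550 × 18.2)
  = 7.733 × 0.4369 = 3.379 mg/L
(3.379 mg/L = 3.379 µg/mL)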